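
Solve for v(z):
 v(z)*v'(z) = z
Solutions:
 v(z) = -sqrt(C1 + z^2)
 v(z) = sqrt(C1 + z^2)


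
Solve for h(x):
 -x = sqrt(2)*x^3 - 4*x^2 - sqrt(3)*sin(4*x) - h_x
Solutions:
 h(x) = C1 + sqrt(2)*x^4/4 - 4*x^3/3 + x^2/2 + sqrt(3)*cos(4*x)/4


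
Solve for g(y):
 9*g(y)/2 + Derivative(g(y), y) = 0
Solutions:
 g(y) = C1*exp(-9*y/2)


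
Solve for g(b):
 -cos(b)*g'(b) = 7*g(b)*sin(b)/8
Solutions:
 g(b) = C1*cos(b)^(7/8)


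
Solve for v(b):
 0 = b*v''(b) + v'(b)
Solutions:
 v(b) = C1 + C2*log(b)


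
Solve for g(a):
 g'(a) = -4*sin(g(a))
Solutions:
 g(a) = -acos((-C1 - exp(8*a))/(C1 - exp(8*a))) + 2*pi
 g(a) = acos((-C1 - exp(8*a))/(C1 - exp(8*a)))


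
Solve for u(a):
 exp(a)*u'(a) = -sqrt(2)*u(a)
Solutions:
 u(a) = C1*exp(sqrt(2)*exp(-a))


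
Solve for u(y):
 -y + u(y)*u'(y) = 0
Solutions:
 u(y) = -sqrt(C1 + y^2)
 u(y) = sqrt(C1 + y^2)


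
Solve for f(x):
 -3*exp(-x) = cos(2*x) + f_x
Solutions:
 f(x) = C1 - sin(2*x)/2 + 3*exp(-x)


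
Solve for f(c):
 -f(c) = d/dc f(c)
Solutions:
 f(c) = C1*exp(-c)


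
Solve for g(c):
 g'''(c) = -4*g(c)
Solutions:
 g(c) = C3*exp(-2^(2/3)*c) + (C1*sin(2^(2/3)*sqrt(3)*c/2) + C2*cos(2^(2/3)*sqrt(3)*c/2))*exp(2^(2/3)*c/2)


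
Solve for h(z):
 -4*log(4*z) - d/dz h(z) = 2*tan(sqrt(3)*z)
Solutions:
 h(z) = C1 - 4*z*log(z) - 8*z*log(2) + 4*z + 2*sqrt(3)*log(cos(sqrt(3)*z))/3


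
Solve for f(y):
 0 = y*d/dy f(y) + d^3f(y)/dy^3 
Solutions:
 f(y) = C1 + Integral(C2*airyai(-y) + C3*airybi(-y), y)


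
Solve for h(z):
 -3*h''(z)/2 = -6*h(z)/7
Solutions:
 h(z) = C1*exp(-2*sqrt(7)*z/7) + C2*exp(2*sqrt(7)*z/7)


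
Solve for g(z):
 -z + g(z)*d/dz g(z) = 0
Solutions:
 g(z) = -sqrt(C1 + z^2)
 g(z) = sqrt(C1 + z^2)


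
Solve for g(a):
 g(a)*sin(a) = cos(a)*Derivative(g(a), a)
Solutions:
 g(a) = C1/cos(a)


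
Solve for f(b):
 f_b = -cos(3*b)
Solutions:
 f(b) = C1 - sin(3*b)/3


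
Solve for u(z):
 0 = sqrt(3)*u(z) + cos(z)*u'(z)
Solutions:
 u(z) = C1*(sin(z) - 1)^(sqrt(3)/2)/(sin(z) + 1)^(sqrt(3)/2)


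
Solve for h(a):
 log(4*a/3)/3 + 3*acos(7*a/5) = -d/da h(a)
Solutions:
 h(a) = C1 - a*log(a)/3 - 3*a*acos(7*a/5) - a*log(2) + a/3 + a*log(6)/3 + 3*sqrt(25 - 49*a^2)/7


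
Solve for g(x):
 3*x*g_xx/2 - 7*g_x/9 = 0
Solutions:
 g(x) = C1 + C2*x^(41/27)


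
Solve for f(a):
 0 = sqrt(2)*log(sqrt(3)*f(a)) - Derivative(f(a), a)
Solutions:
 -sqrt(2)*Integral(1/(2*log(_y) + log(3)), (_y, f(a))) = C1 - a


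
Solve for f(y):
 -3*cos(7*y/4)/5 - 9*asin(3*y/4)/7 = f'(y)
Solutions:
 f(y) = C1 - 9*y*asin(3*y/4)/7 - 3*sqrt(16 - 9*y^2)/7 - 12*sin(7*y/4)/35


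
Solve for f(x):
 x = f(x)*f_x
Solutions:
 f(x) = -sqrt(C1 + x^2)
 f(x) = sqrt(C1 + x^2)


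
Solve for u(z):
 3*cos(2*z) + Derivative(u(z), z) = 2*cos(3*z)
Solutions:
 u(z) = C1 - 3*sin(2*z)/2 + 2*sin(3*z)/3


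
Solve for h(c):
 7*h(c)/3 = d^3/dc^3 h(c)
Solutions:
 h(c) = C3*exp(3^(2/3)*7^(1/3)*c/3) + (C1*sin(3^(1/6)*7^(1/3)*c/2) + C2*cos(3^(1/6)*7^(1/3)*c/2))*exp(-3^(2/3)*7^(1/3)*c/6)


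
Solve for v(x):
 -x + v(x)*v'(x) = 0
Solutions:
 v(x) = -sqrt(C1 + x^2)
 v(x) = sqrt(C1 + x^2)


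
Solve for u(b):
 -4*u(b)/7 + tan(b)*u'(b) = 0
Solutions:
 u(b) = C1*sin(b)^(4/7)


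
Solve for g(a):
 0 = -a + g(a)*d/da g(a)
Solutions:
 g(a) = -sqrt(C1 + a^2)
 g(a) = sqrt(C1 + a^2)


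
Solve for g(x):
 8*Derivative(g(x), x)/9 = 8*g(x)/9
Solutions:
 g(x) = C1*exp(x)


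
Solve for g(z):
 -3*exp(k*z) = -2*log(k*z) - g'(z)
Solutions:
 g(z) = C1 - 2*z*log(k*z) + 2*z + Piecewise((3*exp(k*z)/k, Ne(k, 0)), (3*z, True))


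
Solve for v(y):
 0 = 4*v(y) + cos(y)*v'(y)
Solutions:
 v(y) = C1*(sin(y)^2 - 2*sin(y) + 1)/(sin(y)^2 + 2*sin(y) + 1)


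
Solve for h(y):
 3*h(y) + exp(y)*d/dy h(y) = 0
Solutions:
 h(y) = C1*exp(3*exp(-y))


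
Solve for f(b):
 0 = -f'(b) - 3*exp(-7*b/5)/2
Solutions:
 f(b) = C1 + 15*exp(-7*b/5)/14


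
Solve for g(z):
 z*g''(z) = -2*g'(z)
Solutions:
 g(z) = C1 + C2/z


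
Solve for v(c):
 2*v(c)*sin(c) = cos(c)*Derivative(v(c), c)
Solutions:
 v(c) = C1/cos(c)^2


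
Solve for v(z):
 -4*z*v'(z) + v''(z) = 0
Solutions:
 v(z) = C1 + C2*erfi(sqrt(2)*z)


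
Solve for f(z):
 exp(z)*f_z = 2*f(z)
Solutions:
 f(z) = C1*exp(-2*exp(-z))


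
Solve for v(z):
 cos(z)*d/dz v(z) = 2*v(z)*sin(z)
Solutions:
 v(z) = C1/cos(z)^2


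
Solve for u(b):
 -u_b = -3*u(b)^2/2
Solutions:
 u(b) = -2/(C1 + 3*b)


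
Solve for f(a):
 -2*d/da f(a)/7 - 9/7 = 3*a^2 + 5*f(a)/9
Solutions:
 f(a) = C1*exp(-35*a/18) - 27*a^2/5 + 972*a/175 - 31671/6125


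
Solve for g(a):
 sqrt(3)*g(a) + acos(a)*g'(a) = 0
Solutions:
 g(a) = C1*exp(-sqrt(3)*Integral(1/acos(a), a))


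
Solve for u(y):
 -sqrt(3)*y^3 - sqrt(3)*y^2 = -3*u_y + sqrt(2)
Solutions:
 u(y) = C1 + sqrt(3)*y^4/12 + sqrt(3)*y^3/9 + sqrt(2)*y/3


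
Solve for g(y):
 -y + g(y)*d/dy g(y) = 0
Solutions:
 g(y) = -sqrt(C1 + y^2)
 g(y) = sqrt(C1 + y^2)


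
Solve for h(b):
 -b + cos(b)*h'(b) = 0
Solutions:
 h(b) = C1 + Integral(b/cos(b), b)


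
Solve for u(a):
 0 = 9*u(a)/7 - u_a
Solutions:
 u(a) = C1*exp(9*a/7)


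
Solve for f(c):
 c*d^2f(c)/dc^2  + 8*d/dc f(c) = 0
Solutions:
 f(c) = C1 + C2/c^7


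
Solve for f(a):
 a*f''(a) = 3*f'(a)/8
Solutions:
 f(a) = C1 + C2*a^(11/8)


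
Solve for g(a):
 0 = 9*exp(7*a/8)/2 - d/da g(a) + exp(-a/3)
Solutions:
 g(a) = C1 + 36*exp(7*a/8)/7 - 3*exp(-a/3)


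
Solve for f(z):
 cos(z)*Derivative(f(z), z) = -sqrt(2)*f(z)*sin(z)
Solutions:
 f(z) = C1*cos(z)^(sqrt(2))


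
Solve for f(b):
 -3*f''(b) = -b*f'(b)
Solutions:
 f(b) = C1 + C2*erfi(sqrt(6)*b/6)


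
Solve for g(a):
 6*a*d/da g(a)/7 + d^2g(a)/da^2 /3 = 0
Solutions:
 g(a) = C1 + C2*erf(3*sqrt(7)*a/7)


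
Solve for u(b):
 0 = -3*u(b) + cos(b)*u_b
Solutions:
 u(b) = C1*(sin(b) + 1)^(3/2)/(sin(b) - 1)^(3/2)


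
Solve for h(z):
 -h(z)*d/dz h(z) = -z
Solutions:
 h(z) = -sqrt(C1 + z^2)
 h(z) = sqrt(C1 + z^2)


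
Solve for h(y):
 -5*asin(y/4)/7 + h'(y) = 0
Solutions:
 h(y) = C1 + 5*y*asin(y/4)/7 + 5*sqrt(16 - y^2)/7


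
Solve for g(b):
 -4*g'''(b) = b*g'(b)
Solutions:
 g(b) = C1 + Integral(C2*airyai(-2^(1/3)*b/2) + C3*airybi(-2^(1/3)*b/2), b)


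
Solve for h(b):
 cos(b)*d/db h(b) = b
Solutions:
 h(b) = C1 + Integral(b/cos(b), b)


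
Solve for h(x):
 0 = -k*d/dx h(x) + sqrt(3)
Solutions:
 h(x) = C1 + sqrt(3)*x/k


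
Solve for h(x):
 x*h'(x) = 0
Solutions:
 h(x) = C1


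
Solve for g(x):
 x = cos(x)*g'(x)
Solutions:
 g(x) = C1 + Integral(x/cos(x), x)


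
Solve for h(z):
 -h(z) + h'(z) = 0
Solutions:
 h(z) = C1*exp(z)


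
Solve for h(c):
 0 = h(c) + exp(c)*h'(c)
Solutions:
 h(c) = C1*exp(exp(-c))


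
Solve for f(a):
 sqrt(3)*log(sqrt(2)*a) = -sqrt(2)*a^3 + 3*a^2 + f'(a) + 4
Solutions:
 f(a) = C1 + sqrt(2)*a^4/4 - a^3 + sqrt(3)*a*log(a) - 4*a - sqrt(3)*a + sqrt(3)*a*log(2)/2


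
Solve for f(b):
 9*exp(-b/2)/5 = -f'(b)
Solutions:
 f(b) = C1 + 18*exp(-b/2)/5


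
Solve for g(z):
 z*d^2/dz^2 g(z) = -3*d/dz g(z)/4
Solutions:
 g(z) = C1 + C2*z^(1/4)


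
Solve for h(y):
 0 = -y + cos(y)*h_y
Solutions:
 h(y) = C1 + Integral(y/cos(y), y)


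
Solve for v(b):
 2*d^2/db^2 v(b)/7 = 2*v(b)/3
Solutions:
 v(b) = C1*exp(-sqrt(21)*b/3) + C2*exp(sqrt(21)*b/3)


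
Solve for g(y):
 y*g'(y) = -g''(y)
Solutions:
 g(y) = C1 + C2*erf(sqrt(2)*y/2)


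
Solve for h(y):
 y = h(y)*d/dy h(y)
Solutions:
 h(y) = -sqrt(C1 + y^2)
 h(y) = sqrt(C1 + y^2)


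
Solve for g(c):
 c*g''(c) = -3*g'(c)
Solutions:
 g(c) = C1 + C2/c^2


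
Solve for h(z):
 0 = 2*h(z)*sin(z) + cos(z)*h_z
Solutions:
 h(z) = C1*cos(z)^2


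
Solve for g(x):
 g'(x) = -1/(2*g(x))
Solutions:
 g(x) = -sqrt(C1 - x)
 g(x) = sqrt(C1 - x)


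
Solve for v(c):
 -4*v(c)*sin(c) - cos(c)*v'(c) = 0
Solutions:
 v(c) = C1*cos(c)^4


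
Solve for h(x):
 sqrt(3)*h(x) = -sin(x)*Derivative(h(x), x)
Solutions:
 h(x) = C1*(cos(x) + 1)^(sqrt(3)/2)/(cos(x) - 1)^(sqrt(3)/2)


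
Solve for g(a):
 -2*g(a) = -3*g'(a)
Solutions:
 g(a) = C1*exp(2*a/3)


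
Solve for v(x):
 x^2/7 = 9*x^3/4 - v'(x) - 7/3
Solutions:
 v(x) = C1 + 9*x^4/16 - x^3/21 - 7*x/3


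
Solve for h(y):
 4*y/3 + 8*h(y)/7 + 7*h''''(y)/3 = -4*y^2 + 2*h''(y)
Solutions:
 h(y) = -7*y^2/2 - 7*y/6 + (C1*sin(2^(3/4)*3^(1/4)*sqrt(7)*y*sin(atan(sqrt(15)/3)/2)/7) + C2*cos(2^(3/4)*3^(1/4)*sqrt(7)*y*sin(atan(sqrt(15)/3)/2)/7))*exp(-2^(3/4)*3^(1/4)*sqrt(7)*y*cos(atan(sqrt(15)/3)/2)/7) + (C3*sin(2^(3/4)*3^(1/4)*sqrt(7)*y*sin(atan(sqrt(15)/3)/2)/7) + C4*cos(2^(3/4)*3^(1/4)*sqrt(7)*y*sin(atan(sqrt(15)/3)/2)/7))*exp(2^(3/4)*3^(1/4)*sqrt(7)*y*cos(atan(sqrt(15)/3)/2)/7) - 49/4


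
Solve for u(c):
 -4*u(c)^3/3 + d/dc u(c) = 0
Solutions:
 u(c) = -sqrt(6)*sqrt(-1/(C1 + 4*c))/2
 u(c) = sqrt(6)*sqrt(-1/(C1 + 4*c))/2


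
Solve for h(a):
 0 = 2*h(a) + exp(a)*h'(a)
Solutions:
 h(a) = C1*exp(2*exp(-a))


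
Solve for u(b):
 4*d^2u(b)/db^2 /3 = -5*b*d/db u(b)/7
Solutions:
 u(b) = C1 + C2*erf(sqrt(210)*b/28)


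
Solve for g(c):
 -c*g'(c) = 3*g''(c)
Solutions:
 g(c) = C1 + C2*erf(sqrt(6)*c/6)


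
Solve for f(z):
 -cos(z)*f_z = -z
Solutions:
 f(z) = C1 + Integral(z/cos(z), z)


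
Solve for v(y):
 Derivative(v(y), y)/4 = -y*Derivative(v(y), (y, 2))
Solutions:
 v(y) = C1 + C2*y^(3/4)


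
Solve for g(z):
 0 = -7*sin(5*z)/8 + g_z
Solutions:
 g(z) = C1 - 7*cos(5*z)/40


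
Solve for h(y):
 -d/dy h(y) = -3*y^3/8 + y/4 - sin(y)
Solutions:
 h(y) = C1 + 3*y^4/32 - y^2/8 - cos(y)


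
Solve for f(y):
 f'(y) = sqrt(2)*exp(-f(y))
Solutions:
 f(y) = log(C1 + sqrt(2)*y)


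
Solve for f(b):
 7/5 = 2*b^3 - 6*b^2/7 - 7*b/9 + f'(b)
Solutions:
 f(b) = C1 - b^4/2 + 2*b^3/7 + 7*b^2/18 + 7*b/5


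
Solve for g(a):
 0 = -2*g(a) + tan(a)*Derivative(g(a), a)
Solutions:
 g(a) = C1*sin(a)^2


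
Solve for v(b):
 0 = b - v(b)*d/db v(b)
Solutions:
 v(b) = -sqrt(C1 + b^2)
 v(b) = sqrt(C1 + b^2)


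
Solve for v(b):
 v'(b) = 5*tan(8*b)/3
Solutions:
 v(b) = C1 - 5*log(cos(8*b))/24


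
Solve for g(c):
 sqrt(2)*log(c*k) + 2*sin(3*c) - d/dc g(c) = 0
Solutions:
 g(c) = C1 + sqrt(2)*c*(log(c*k) - 1) - 2*cos(3*c)/3


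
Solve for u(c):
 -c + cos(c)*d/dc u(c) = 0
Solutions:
 u(c) = C1 + Integral(c/cos(c), c)


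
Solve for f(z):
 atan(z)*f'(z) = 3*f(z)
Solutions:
 f(z) = C1*exp(3*Integral(1/atan(z), z))


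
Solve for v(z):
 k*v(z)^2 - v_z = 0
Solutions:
 v(z) = -1/(C1 + k*z)


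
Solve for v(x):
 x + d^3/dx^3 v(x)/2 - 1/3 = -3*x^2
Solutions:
 v(x) = C1 + C2*x + C3*x^2 - x^5/10 - x^4/12 + x^3/9


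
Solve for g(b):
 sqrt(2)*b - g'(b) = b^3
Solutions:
 g(b) = C1 - b^4/4 + sqrt(2)*b^2/2


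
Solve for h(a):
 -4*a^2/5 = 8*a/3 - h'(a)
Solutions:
 h(a) = C1 + 4*a^3/15 + 4*a^2/3


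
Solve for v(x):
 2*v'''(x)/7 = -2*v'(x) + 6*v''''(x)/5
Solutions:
 v(x) = C1 + C2*exp(x*(-2^(2/3)*5^(1/3)*(63*sqrt(1752429) + 83399)^(1/3) - 10*2^(1/3)*5^(2/3)/(63*sqrt(1752429) + 83399)^(1/3) + 20)/252)*sin(10^(1/3)*sqrt(3)*x*(-2^(1/3)*(63*sqrt(1752429) + 83399)^(1/3) + 10*5^(1/3)/(63*sqrt(1752429) + 83399)^(1/3))/252) + C3*exp(x*(-2^(2/3)*5^(1/3)*(63*sqrt(1752429) + 83399)^(1/3) - 10*2^(1/3)*5^(2/3)/(63*sqrt(1752429) + 83399)^(1/3) + 20)/252)*cos(10^(1/3)*sqrt(3)*x*(-2^(1/3)*(63*sqrt(1752429) + 83399)^(1/3) + 10*5^(1/3)/(63*sqrt(1752429) + 83399)^(1/3))/252) + C4*exp(x*(10*2^(1/3)*5^(2/3)/(63*sqrt(1752429) + 83399)^(1/3) + 10 + 2^(2/3)*5^(1/3)*(63*sqrt(1752429) + 83399)^(1/3))/126)


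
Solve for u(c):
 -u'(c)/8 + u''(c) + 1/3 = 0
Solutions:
 u(c) = C1 + C2*exp(c/8) + 8*c/3


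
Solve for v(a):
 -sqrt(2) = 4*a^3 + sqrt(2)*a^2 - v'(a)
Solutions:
 v(a) = C1 + a^4 + sqrt(2)*a^3/3 + sqrt(2)*a


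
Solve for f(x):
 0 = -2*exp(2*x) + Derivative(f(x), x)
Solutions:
 f(x) = C1 + exp(2*x)


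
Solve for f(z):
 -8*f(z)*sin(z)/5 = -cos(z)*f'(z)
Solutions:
 f(z) = C1/cos(z)^(8/5)


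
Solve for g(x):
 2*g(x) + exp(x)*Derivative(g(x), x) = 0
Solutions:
 g(x) = C1*exp(2*exp(-x))


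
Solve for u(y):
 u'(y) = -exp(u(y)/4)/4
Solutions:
 u(y) = 4*log(1/(C1 + y)) + 16*log(2)


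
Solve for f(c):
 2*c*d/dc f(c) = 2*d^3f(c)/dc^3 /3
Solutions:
 f(c) = C1 + Integral(C2*airyai(3^(1/3)*c) + C3*airybi(3^(1/3)*c), c)


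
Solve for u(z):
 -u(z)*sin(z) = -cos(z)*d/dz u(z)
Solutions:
 u(z) = C1/cos(z)


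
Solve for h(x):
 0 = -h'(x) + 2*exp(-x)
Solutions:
 h(x) = C1 - 2*exp(-x)


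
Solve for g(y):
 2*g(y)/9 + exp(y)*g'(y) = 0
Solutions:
 g(y) = C1*exp(2*exp(-y)/9)


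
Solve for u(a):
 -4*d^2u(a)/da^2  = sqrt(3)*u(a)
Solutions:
 u(a) = C1*sin(3^(1/4)*a/2) + C2*cos(3^(1/4)*a/2)


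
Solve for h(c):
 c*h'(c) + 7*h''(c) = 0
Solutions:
 h(c) = C1 + C2*erf(sqrt(14)*c/14)


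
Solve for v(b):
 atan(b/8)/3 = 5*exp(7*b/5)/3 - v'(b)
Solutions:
 v(b) = C1 - b*atan(b/8)/3 + 25*exp(7*b/5)/21 + 4*log(b^2 + 64)/3


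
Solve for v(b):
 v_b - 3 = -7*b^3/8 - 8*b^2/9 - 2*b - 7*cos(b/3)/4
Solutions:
 v(b) = C1 - 7*b^4/32 - 8*b^3/27 - b^2 + 3*b - 21*sin(b/3)/4


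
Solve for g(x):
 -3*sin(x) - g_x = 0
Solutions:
 g(x) = C1 + 3*cos(x)


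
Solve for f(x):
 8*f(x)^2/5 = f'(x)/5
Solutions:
 f(x) = -1/(C1 + 8*x)


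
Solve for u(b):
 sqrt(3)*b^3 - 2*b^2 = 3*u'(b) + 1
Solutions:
 u(b) = C1 + sqrt(3)*b^4/12 - 2*b^3/9 - b/3


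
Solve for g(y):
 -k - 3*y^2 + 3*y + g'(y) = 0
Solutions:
 g(y) = C1 + k*y + y^3 - 3*y^2/2


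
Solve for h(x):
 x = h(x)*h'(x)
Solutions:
 h(x) = -sqrt(C1 + x^2)
 h(x) = sqrt(C1 + x^2)


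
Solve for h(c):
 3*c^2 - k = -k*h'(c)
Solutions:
 h(c) = C1 - c^3/k + c


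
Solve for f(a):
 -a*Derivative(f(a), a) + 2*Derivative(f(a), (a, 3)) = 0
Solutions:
 f(a) = C1 + Integral(C2*airyai(2^(2/3)*a/2) + C3*airybi(2^(2/3)*a/2), a)


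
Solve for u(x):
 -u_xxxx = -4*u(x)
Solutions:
 u(x) = C1*exp(-sqrt(2)*x) + C2*exp(sqrt(2)*x) + C3*sin(sqrt(2)*x) + C4*cos(sqrt(2)*x)


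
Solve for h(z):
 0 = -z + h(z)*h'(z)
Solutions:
 h(z) = -sqrt(C1 + z^2)
 h(z) = sqrt(C1 + z^2)


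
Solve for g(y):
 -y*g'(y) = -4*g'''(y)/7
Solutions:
 g(y) = C1 + Integral(C2*airyai(14^(1/3)*y/2) + C3*airybi(14^(1/3)*y/2), y)


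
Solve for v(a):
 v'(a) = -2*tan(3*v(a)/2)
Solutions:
 v(a) = -2*asin(C1*exp(-3*a))/3 + 2*pi/3
 v(a) = 2*asin(C1*exp(-3*a))/3


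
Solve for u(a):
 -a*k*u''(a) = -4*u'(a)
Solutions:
 u(a) = C1 + a^(((re(k) + 4)*re(k) + im(k)^2)/(re(k)^2 + im(k)^2))*(C2*sin(4*log(a)*Abs(im(k))/(re(k)^2 + im(k)^2)) + C3*cos(4*log(a)*im(k)/(re(k)^2 + im(k)^2)))


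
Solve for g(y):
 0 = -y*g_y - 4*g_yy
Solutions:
 g(y) = C1 + C2*erf(sqrt(2)*y/4)


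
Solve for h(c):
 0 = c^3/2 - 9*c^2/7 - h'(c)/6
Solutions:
 h(c) = C1 + 3*c^4/4 - 18*c^3/7


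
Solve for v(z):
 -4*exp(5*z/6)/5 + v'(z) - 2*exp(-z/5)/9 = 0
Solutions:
 v(z) = C1 + 24*exp(5*z/6)/25 - 10*exp(-z/5)/9


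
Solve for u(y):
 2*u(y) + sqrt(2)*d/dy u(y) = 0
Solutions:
 u(y) = C1*exp(-sqrt(2)*y)


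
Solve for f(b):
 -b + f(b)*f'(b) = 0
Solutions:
 f(b) = -sqrt(C1 + b^2)
 f(b) = sqrt(C1 + b^2)


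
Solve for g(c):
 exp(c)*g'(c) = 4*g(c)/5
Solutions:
 g(c) = C1*exp(-4*exp(-c)/5)


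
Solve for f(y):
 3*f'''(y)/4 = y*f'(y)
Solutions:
 f(y) = C1 + Integral(C2*airyai(6^(2/3)*y/3) + C3*airybi(6^(2/3)*y/3), y)


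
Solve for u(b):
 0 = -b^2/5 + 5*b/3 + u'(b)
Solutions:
 u(b) = C1 + b^3/15 - 5*b^2/6


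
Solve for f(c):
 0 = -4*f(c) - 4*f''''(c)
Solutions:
 f(c) = (C1*sin(sqrt(2)*c/2) + C2*cos(sqrt(2)*c/2))*exp(-sqrt(2)*c/2) + (C3*sin(sqrt(2)*c/2) + C4*cos(sqrt(2)*c/2))*exp(sqrt(2)*c/2)


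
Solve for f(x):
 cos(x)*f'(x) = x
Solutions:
 f(x) = C1 + Integral(x/cos(x), x)


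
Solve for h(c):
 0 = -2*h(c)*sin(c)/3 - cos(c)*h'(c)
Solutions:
 h(c) = C1*cos(c)^(2/3)


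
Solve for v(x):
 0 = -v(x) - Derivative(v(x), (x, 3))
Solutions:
 v(x) = C3*exp(-x) + (C1*sin(sqrt(3)*x/2) + C2*cos(sqrt(3)*x/2))*exp(x/2)


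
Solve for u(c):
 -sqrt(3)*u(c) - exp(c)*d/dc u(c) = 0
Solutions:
 u(c) = C1*exp(sqrt(3)*exp(-c))


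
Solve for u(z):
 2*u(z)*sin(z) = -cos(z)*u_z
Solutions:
 u(z) = C1*cos(z)^2


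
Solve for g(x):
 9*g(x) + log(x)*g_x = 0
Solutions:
 g(x) = C1*exp(-9*li(x))


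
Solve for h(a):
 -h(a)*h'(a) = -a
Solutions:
 h(a) = -sqrt(C1 + a^2)
 h(a) = sqrt(C1 + a^2)


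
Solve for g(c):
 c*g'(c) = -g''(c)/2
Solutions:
 g(c) = C1 + C2*erf(c)


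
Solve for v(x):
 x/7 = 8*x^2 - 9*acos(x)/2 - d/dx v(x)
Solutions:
 v(x) = C1 + 8*x^3/3 - x^2/14 - 9*x*acos(x)/2 + 9*sqrt(1 - x^2)/2


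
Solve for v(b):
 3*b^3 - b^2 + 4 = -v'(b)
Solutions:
 v(b) = C1 - 3*b^4/4 + b^3/3 - 4*b


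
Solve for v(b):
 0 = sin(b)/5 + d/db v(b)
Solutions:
 v(b) = C1 + cos(b)/5


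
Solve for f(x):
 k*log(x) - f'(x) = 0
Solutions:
 f(x) = C1 + k*x*log(x) - k*x


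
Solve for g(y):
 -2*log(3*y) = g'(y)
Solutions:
 g(y) = C1 - 2*y*log(y) - y*log(9) + 2*y


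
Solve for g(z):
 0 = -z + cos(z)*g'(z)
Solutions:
 g(z) = C1 + Integral(z/cos(z), z)


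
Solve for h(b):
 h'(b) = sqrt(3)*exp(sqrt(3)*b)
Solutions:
 h(b) = C1 + exp(sqrt(3)*b)


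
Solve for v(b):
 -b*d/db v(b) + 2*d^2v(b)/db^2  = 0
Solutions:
 v(b) = C1 + C2*erfi(b/2)


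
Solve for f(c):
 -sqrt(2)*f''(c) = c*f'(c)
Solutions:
 f(c) = C1 + C2*erf(2^(1/4)*c/2)


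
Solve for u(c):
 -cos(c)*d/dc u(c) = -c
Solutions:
 u(c) = C1 + Integral(c/cos(c), c)


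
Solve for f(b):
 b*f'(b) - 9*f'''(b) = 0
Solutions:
 f(b) = C1 + Integral(C2*airyai(3^(1/3)*b/3) + C3*airybi(3^(1/3)*b/3), b)


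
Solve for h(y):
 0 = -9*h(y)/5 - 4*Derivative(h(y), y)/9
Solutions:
 h(y) = C1*exp(-81*y/20)


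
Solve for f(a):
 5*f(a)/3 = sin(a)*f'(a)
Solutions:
 f(a) = C1*(cos(a) - 1)^(5/6)/(cos(a) + 1)^(5/6)


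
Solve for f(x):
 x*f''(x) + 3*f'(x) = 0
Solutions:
 f(x) = C1 + C2/x^2


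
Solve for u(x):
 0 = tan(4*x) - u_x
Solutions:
 u(x) = C1 - log(cos(4*x))/4


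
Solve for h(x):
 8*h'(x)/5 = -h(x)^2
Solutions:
 h(x) = 8/(C1 + 5*x)


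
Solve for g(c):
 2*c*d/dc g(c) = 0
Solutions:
 g(c) = C1


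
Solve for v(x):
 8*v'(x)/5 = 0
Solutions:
 v(x) = C1


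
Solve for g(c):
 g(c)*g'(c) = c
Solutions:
 g(c) = -sqrt(C1 + c^2)
 g(c) = sqrt(C1 + c^2)


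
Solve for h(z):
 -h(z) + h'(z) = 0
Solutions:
 h(z) = C1*exp(z)


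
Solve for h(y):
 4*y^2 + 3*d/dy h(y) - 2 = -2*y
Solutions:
 h(y) = C1 - 4*y^3/9 - y^2/3 + 2*y/3


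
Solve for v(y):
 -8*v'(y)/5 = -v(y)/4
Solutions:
 v(y) = C1*exp(5*y/32)


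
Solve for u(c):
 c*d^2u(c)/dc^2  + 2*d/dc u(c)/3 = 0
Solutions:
 u(c) = C1 + C2*c^(1/3)


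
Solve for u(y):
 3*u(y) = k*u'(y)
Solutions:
 u(y) = C1*exp(3*y/k)


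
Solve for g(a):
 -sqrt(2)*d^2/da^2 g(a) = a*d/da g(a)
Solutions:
 g(a) = C1 + C2*erf(2^(1/4)*a/2)


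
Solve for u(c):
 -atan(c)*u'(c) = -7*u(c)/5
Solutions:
 u(c) = C1*exp(7*Integral(1/atan(c), c)/5)


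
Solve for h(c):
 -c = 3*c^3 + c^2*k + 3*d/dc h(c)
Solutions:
 h(c) = C1 - c^4/4 - c^3*k/9 - c^2/6


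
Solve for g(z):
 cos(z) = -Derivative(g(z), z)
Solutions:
 g(z) = C1 - sin(z)


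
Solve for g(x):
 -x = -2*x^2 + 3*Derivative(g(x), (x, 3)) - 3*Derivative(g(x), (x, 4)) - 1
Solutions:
 g(x) = C1 + C2*x + C3*x^2 + C4*exp(x) + x^5/90 + x^4/24 + 2*x^3/9


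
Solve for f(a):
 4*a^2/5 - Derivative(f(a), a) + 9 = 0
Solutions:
 f(a) = C1 + 4*a^3/15 + 9*a


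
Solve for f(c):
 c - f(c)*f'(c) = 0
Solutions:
 f(c) = -sqrt(C1 + c^2)
 f(c) = sqrt(C1 + c^2)


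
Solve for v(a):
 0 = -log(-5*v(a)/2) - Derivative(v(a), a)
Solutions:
 Integral(1/(log(-_y) - log(2) + log(5)), (_y, v(a))) = C1 - a


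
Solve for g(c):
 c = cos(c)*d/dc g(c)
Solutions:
 g(c) = C1 + Integral(c/cos(c), c)


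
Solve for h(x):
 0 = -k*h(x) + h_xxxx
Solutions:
 h(x) = C1*exp(-k^(1/4)*x) + C2*exp(k^(1/4)*x) + C3*exp(-I*k^(1/4)*x) + C4*exp(I*k^(1/4)*x)


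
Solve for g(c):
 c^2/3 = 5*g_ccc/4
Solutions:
 g(c) = C1 + C2*c + C3*c^2 + c^5/225


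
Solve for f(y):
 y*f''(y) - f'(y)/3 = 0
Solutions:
 f(y) = C1 + C2*y^(4/3)


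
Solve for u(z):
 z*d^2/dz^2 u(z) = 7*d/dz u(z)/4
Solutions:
 u(z) = C1 + C2*z^(11/4)


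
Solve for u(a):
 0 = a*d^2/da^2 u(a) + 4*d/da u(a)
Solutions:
 u(a) = C1 + C2/a^3


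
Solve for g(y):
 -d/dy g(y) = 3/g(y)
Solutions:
 g(y) = -sqrt(C1 - 6*y)
 g(y) = sqrt(C1 - 6*y)


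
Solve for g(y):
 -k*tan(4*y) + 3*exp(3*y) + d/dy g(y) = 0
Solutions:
 g(y) = C1 - k*log(cos(4*y))/4 - exp(3*y)


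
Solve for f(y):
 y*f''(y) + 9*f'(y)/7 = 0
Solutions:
 f(y) = C1 + C2/y^(2/7)


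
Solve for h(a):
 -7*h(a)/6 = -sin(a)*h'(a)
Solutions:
 h(a) = C1*(cos(a) - 1)^(7/12)/(cos(a) + 1)^(7/12)


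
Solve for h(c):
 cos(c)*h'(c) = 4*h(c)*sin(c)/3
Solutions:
 h(c) = C1/cos(c)^(4/3)


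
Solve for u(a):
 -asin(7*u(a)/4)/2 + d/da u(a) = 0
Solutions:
 Integral(1/asin(7*_y/4), (_y, u(a))) = C1 + a/2


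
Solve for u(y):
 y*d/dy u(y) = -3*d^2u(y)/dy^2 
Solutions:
 u(y) = C1 + C2*erf(sqrt(6)*y/6)


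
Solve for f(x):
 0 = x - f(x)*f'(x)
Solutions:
 f(x) = -sqrt(C1 + x^2)
 f(x) = sqrt(C1 + x^2)


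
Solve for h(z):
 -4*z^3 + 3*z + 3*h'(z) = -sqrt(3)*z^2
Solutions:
 h(z) = C1 + z^4/3 - sqrt(3)*z^3/9 - z^2/2


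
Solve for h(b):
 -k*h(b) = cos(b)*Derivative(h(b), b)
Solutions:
 h(b) = C1*exp(k*(log(sin(b) - 1) - log(sin(b) + 1))/2)


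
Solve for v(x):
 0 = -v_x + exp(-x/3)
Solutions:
 v(x) = C1 - 3*exp(-x/3)


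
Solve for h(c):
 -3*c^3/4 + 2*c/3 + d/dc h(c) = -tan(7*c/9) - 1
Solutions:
 h(c) = C1 + 3*c^4/16 - c^2/3 - c + 9*log(cos(7*c/9))/7


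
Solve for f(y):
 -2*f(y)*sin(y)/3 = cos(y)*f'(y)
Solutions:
 f(y) = C1*cos(y)^(2/3)


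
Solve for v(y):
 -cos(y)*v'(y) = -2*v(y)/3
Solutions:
 v(y) = C1*(sin(y) + 1)^(1/3)/(sin(y) - 1)^(1/3)


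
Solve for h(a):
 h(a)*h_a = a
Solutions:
 h(a) = -sqrt(C1 + a^2)
 h(a) = sqrt(C1 + a^2)


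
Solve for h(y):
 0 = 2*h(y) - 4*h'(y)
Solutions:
 h(y) = C1*exp(y/2)


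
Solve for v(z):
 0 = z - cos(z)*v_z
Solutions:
 v(z) = C1 + Integral(z/cos(z), z)


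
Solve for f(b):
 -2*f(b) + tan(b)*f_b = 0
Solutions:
 f(b) = C1*sin(b)^2


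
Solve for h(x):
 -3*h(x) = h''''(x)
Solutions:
 h(x) = (C1*sin(sqrt(2)*3^(1/4)*x/2) + C2*cos(sqrt(2)*3^(1/4)*x/2))*exp(-sqrt(2)*3^(1/4)*x/2) + (C3*sin(sqrt(2)*3^(1/4)*x/2) + C4*cos(sqrt(2)*3^(1/4)*x/2))*exp(sqrt(2)*3^(1/4)*x/2)


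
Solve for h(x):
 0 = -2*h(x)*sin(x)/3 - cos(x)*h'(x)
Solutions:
 h(x) = C1*cos(x)^(2/3)


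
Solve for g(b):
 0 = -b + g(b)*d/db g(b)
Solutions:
 g(b) = -sqrt(C1 + b^2)
 g(b) = sqrt(C1 + b^2)


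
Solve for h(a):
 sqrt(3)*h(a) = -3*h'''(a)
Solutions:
 h(a) = C3*exp(-3^(5/6)*a/3) + (C1*sin(3^(1/3)*a/2) + C2*cos(3^(1/3)*a/2))*exp(3^(5/6)*a/6)


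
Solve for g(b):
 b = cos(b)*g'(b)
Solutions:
 g(b) = C1 + Integral(b/cos(b), b)


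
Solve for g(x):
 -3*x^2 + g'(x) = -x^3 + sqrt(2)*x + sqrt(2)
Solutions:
 g(x) = C1 - x^4/4 + x^3 + sqrt(2)*x^2/2 + sqrt(2)*x


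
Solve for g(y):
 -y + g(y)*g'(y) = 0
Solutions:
 g(y) = -sqrt(C1 + y^2)
 g(y) = sqrt(C1 + y^2)


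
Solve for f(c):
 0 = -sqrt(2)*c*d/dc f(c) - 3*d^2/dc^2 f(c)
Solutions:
 f(c) = C1 + C2*erf(2^(3/4)*sqrt(3)*c/6)


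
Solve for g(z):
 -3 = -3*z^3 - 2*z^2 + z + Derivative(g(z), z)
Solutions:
 g(z) = C1 + 3*z^4/4 + 2*z^3/3 - z^2/2 - 3*z


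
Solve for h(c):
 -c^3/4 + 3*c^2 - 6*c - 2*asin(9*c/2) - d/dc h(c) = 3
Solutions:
 h(c) = C1 - c^4/16 + c^3 - 3*c^2 - 2*c*asin(9*c/2) - 3*c - 2*sqrt(4 - 81*c^2)/9


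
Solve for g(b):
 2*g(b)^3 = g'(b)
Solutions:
 g(b) = -sqrt(2)*sqrt(-1/(C1 + 2*b))/2
 g(b) = sqrt(2)*sqrt(-1/(C1 + 2*b))/2


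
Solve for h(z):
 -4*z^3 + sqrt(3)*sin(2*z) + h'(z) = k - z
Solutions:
 h(z) = C1 + k*z + z^4 - z^2/2 + sqrt(3)*cos(2*z)/2


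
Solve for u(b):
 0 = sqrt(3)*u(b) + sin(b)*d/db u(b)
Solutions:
 u(b) = C1*(cos(b) + 1)^(sqrt(3)/2)/(cos(b) - 1)^(sqrt(3)/2)


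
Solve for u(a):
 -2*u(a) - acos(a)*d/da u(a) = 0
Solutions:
 u(a) = C1*exp(-2*Integral(1/acos(a), a))


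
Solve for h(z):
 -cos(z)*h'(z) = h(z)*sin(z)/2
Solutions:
 h(z) = C1*sqrt(cos(z))


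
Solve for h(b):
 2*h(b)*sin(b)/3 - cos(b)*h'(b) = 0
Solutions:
 h(b) = C1/cos(b)^(2/3)


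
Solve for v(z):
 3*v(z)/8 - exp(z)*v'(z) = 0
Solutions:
 v(z) = C1*exp(-3*exp(-z)/8)


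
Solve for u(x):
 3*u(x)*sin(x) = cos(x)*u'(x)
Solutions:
 u(x) = C1/cos(x)^3


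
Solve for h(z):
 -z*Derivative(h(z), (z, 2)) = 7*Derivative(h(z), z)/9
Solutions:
 h(z) = C1 + C2*z^(2/9)


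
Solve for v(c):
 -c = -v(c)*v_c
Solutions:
 v(c) = -sqrt(C1 + c^2)
 v(c) = sqrt(C1 + c^2)


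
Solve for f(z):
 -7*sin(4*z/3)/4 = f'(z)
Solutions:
 f(z) = C1 + 21*cos(4*z/3)/16


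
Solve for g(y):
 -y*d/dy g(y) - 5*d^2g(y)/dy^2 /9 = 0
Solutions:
 g(y) = C1 + C2*erf(3*sqrt(10)*y/10)


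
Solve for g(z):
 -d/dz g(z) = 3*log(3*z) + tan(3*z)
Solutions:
 g(z) = C1 - 3*z*log(z) - 3*z*log(3) + 3*z + log(cos(3*z))/3


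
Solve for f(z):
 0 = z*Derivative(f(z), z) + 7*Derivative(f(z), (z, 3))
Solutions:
 f(z) = C1 + Integral(C2*airyai(-7^(2/3)*z/7) + C3*airybi(-7^(2/3)*z/7), z)


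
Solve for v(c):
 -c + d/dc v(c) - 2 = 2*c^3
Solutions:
 v(c) = C1 + c^4/2 + c^2/2 + 2*c


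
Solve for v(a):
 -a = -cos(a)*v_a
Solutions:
 v(a) = C1 + Integral(a/cos(a), a)


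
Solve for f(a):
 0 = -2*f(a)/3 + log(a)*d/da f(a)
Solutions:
 f(a) = C1*exp(2*li(a)/3)


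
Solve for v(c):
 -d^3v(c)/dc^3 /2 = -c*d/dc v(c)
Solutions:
 v(c) = C1 + Integral(C2*airyai(2^(1/3)*c) + C3*airybi(2^(1/3)*c), c)


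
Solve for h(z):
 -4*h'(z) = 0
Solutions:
 h(z) = C1


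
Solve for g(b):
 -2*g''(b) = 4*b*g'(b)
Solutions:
 g(b) = C1 + C2*erf(b)


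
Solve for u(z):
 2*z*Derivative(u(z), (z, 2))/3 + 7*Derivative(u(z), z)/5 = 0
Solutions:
 u(z) = C1 + C2/z^(11/10)


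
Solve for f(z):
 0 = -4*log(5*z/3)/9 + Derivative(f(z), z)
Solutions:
 f(z) = C1 + 4*z*log(z)/9 - 4*z*log(3)/9 - 4*z/9 + 4*z*log(5)/9


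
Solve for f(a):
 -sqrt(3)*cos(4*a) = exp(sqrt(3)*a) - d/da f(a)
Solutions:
 f(a) = C1 + sqrt(3)*exp(sqrt(3)*a)/3 + sqrt(3)*sin(4*a)/4


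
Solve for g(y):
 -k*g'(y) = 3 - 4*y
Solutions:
 g(y) = C1 + 2*y^2/k - 3*y/k


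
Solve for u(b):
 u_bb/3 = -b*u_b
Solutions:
 u(b) = C1 + C2*erf(sqrt(6)*b/2)


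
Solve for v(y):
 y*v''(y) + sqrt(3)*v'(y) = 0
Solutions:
 v(y) = C1 + C2*y^(1 - sqrt(3))


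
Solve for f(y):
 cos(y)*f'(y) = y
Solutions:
 f(y) = C1 + Integral(y/cos(y), y)


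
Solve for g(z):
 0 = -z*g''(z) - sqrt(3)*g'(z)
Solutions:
 g(z) = C1 + C2*z^(1 - sqrt(3))


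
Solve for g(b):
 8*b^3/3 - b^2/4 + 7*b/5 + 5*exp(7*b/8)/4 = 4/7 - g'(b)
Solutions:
 g(b) = C1 - 2*b^4/3 + b^3/12 - 7*b^2/10 + 4*b/7 - 10*exp(7*b/8)/7


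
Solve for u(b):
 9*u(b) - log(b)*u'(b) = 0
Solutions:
 u(b) = C1*exp(9*li(b))


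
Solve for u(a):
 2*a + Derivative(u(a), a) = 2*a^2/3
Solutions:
 u(a) = C1 + 2*a^3/9 - a^2


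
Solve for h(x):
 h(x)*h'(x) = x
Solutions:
 h(x) = -sqrt(C1 + x^2)
 h(x) = sqrt(C1 + x^2)


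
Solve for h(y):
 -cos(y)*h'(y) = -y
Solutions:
 h(y) = C1 + Integral(y/cos(y), y)


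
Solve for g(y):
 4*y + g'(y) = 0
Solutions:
 g(y) = C1 - 2*y^2


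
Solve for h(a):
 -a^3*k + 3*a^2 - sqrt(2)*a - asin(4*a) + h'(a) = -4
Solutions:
 h(a) = C1 + a^4*k/4 - a^3 + sqrt(2)*a^2/2 + a*asin(4*a) - 4*a + sqrt(1 - 16*a^2)/4


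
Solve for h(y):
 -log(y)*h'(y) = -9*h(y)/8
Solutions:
 h(y) = C1*exp(9*li(y)/8)


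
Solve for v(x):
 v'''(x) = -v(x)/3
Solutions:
 v(x) = C3*exp(-3^(2/3)*x/3) + (C1*sin(3^(1/6)*x/2) + C2*cos(3^(1/6)*x/2))*exp(3^(2/3)*x/6)


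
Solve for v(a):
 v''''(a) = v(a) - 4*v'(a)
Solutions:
 v(a) = (C1*exp(-a*sqrt(-1/2 + sqrt(2))) + C2*exp(a*sqrt(-1/2 + sqrt(2))))*exp(-sqrt(2)*a/2) + (C3*sin(a*sqrt(1/2 + sqrt(2))) + C4*cos(a*sqrt(1/2 + sqrt(2))))*exp(sqrt(2)*a/2)


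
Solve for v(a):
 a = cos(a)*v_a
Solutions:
 v(a) = C1 + Integral(a/cos(a), a)


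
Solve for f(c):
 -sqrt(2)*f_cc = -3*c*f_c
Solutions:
 f(c) = C1 + C2*erfi(2^(1/4)*sqrt(3)*c/2)


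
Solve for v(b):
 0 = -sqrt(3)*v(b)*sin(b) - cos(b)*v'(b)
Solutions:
 v(b) = C1*cos(b)^(sqrt(3))


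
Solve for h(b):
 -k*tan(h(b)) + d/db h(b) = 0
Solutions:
 h(b) = pi - asin(C1*exp(b*k))
 h(b) = asin(C1*exp(b*k))


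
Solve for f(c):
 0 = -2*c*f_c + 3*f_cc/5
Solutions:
 f(c) = C1 + C2*erfi(sqrt(15)*c/3)


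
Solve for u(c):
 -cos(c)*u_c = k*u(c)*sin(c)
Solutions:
 u(c) = C1*exp(k*log(cos(c)))


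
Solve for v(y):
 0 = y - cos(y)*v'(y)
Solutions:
 v(y) = C1 + Integral(y/cos(y), y)


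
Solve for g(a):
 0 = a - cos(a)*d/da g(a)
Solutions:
 g(a) = C1 + Integral(a/cos(a), a)


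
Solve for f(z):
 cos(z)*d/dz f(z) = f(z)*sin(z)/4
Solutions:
 f(z) = C1/cos(z)^(1/4)


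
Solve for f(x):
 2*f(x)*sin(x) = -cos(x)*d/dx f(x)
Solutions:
 f(x) = C1*cos(x)^2


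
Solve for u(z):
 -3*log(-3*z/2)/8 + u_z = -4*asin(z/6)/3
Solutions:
 u(z) = C1 + 3*z*log(-z)/8 - 4*z*asin(z/6)/3 - 3*z/8 - 3*z*log(2)/8 + 3*z*log(3)/8 - 4*sqrt(36 - z^2)/3


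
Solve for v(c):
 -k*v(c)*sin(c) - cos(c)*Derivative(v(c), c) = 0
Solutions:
 v(c) = C1*exp(k*log(cos(c)))


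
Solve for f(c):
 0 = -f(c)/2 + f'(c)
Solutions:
 f(c) = C1*exp(c/2)


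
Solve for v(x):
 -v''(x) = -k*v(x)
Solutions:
 v(x) = C1*exp(-sqrt(k)*x) + C2*exp(sqrt(k)*x)


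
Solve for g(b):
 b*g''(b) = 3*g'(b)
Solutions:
 g(b) = C1 + C2*b^4


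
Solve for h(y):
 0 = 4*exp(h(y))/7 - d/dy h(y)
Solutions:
 h(y) = log(-1/(C1 + 4*y)) + log(7)


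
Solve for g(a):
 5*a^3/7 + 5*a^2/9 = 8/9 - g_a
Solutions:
 g(a) = C1 - 5*a^4/28 - 5*a^3/27 + 8*a/9


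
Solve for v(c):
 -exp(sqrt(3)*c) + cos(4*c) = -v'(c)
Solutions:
 v(c) = C1 + sqrt(3)*exp(sqrt(3)*c)/3 - sin(4*c)/4


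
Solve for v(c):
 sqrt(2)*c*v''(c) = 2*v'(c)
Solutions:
 v(c) = C1 + C2*c^(1 + sqrt(2))


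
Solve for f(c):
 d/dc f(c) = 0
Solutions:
 f(c) = C1


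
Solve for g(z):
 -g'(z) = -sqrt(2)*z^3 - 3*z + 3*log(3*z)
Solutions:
 g(z) = C1 + sqrt(2)*z^4/4 + 3*z^2/2 - 3*z*log(z) - 3*z*log(3) + 3*z


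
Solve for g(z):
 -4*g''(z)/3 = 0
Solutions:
 g(z) = C1 + C2*z


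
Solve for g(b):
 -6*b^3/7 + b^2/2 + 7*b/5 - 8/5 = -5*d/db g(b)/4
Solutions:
 g(b) = C1 + 6*b^4/35 - 2*b^3/15 - 14*b^2/25 + 32*b/25


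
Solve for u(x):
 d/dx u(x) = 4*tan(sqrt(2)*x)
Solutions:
 u(x) = C1 - 2*sqrt(2)*log(cos(sqrt(2)*x))


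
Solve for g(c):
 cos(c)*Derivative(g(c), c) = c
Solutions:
 g(c) = C1 + Integral(c/cos(c), c)


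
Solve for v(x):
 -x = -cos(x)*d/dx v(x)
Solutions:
 v(x) = C1 + Integral(x/cos(x), x)


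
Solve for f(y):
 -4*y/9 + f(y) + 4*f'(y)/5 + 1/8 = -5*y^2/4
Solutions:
 f(y) = C1*exp(-5*y/4) - 5*y^2/4 + 22*y/9 - 749/360


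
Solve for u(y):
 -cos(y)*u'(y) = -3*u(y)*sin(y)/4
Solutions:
 u(y) = C1/cos(y)^(3/4)


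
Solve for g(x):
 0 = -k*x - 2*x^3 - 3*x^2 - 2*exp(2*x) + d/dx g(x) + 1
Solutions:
 g(x) = C1 + k*x^2/2 + x^4/2 + x^3 - x + exp(2*x)


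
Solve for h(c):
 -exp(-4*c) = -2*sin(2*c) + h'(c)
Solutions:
 h(c) = C1 - cos(2*c) + exp(-4*c)/4


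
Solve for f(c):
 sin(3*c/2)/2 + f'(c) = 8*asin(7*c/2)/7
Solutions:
 f(c) = C1 + 8*c*asin(7*c/2)/7 + 8*sqrt(4 - 49*c^2)/49 + cos(3*c/2)/3


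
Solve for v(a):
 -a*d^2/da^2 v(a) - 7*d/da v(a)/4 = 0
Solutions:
 v(a) = C1 + C2/a^(3/4)


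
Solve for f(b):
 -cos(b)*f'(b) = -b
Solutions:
 f(b) = C1 + Integral(b/cos(b), b)


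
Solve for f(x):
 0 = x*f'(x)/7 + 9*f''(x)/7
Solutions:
 f(x) = C1 + C2*erf(sqrt(2)*x/6)


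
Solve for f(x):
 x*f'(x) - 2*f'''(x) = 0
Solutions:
 f(x) = C1 + Integral(C2*airyai(2^(2/3)*x/2) + C3*airybi(2^(2/3)*x/2), x)


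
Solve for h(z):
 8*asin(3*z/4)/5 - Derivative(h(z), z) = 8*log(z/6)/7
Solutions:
 h(z) = C1 - 8*z*log(z)/7 + 8*z*asin(3*z/4)/5 + 8*z/7 + 8*z*log(6)/7 + 8*sqrt(16 - 9*z^2)/15


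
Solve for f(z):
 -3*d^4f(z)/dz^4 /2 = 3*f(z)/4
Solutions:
 f(z) = (C1*sin(2^(1/4)*z/2) + C2*cos(2^(1/4)*z/2))*exp(-2^(1/4)*z/2) + (C3*sin(2^(1/4)*z/2) + C4*cos(2^(1/4)*z/2))*exp(2^(1/4)*z/2)


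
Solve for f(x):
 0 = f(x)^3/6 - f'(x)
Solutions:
 f(x) = -sqrt(3)*sqrt(-1/(C1 + x))
 f(x) = sqrt(3)*sqrt(-1/(C1 + x))


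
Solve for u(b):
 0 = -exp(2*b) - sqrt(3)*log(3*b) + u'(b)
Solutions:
 u(b) = C1 + sqrt(3)*b*log(b) + sqrt(3)*b*(-1 + log(3)) + exp(2*b)/2


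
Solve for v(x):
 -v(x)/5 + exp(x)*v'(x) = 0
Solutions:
 v(x) = C1*exp(-exp(-x)/5)


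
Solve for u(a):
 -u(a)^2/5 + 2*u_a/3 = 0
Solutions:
 u(a) = -10/(C1 + 3*a)


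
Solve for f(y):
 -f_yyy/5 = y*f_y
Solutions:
 f(y) = C1 + Integral(C2*airyai(-5^(1/3)*y) + C3*airybi(-5^(1/3)*y), y)


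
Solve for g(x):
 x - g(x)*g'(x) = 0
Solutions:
 g(x) = -sqrt(C1 + x^2)
 g(x) = sqrt(C1 + x^2)


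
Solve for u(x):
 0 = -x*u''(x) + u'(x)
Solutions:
 u(x) = C1 + C2*x^2


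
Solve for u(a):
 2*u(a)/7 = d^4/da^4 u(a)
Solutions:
 u(a) = C1*exp(-2^(1/4)*7^(3/4)*a/7) + C2*exp(2^(1/4)*7^(3/4)*a/7) + C3*sin(2^(1/4)*7^(3/4)*a/7) + C4*cos(2^(1/4)*7^(3/4)*a/7)


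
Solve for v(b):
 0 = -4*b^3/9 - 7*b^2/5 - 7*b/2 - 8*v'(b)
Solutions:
 v(b) = C1 - b^4/72 - 7*b^3/120 - 7*b^2/32


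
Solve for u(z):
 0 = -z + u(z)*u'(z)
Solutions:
 u(z) = -sqrt(C1 + z^2)
 u(z) = sqrt(C1 + z^2)


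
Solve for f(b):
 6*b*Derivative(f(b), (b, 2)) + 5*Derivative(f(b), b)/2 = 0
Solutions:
 f(b) = C1 + C2*b^(7/12)


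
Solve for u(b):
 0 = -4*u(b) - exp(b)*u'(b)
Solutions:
 u(b) = C1*exp(4*exp(-b))


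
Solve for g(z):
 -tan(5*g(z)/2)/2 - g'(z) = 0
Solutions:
 g(z) = -2*asin(C1*exp(-5*z/4))/5 + 2*pi/5
 g(z) = 2*asin(C1*exp(-5*z/4))/5


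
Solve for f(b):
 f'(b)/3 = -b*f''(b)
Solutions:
 f(b) = C1 + C2*b^(2/3)


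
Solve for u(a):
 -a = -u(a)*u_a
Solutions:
 u(a) = -sqrt(C1 + a^2)
 u(a) = sqrt(C1 + a^2)


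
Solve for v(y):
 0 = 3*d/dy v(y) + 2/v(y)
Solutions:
 v(y) = -sqrt(C1 - 12*y)/3
 v(y) = sqrt(C1 - 12*y)/3


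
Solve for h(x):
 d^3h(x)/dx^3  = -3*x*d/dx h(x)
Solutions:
 h(x) = C1 + Integral(C2*airyai(-3^(1/3)*x) + C3*airybi(-3^(1/3)*x), x)


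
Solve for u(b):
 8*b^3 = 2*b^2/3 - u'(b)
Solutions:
 u(b) = C1 - 2*b^4 + 2*b^3/9


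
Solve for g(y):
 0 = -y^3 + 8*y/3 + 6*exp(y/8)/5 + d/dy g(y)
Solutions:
 g(y) = C1 + y^4/4 - 4*y^2/3 - 48*exp(y/8)/5


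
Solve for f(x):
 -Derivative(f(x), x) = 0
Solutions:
 f(x) = C1


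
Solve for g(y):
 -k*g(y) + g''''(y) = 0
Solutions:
 g(y) = C1*exp(-k^(1/4)*y) + C2*exp(k^(1/4)*y) + C3*exp(-I*k^(1/4)*y) + C4*exp(I*k^(1/4)*y)


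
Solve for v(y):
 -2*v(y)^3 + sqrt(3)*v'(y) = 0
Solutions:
 v(y) = -sqrt(6)*sqrt(-1/(C1 + 2*sqrt(3)*y))/2
 v(y) = sqrt(6)*sqrt(-1/(C1 + 2*sqrt(3)*y))/2


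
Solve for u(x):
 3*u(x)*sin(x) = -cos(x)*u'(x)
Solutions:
 u(x) = C1*cos(x)^3


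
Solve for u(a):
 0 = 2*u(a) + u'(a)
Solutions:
 u(a) = C1*exp(-2*a)


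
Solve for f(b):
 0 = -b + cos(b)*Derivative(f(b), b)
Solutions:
 f(b) = C1 + Integral(b/cos(b), b)


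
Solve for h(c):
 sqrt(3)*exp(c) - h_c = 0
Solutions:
 h(c) = C1 + sqrt(3)*exp(c)


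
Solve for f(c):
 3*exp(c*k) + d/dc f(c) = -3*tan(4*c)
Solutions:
 f(c) = C1 - 3*Piecewise((exp(c*k)/k, Ne(k, 0)), (c, True)) + 3*log(cos(4*c))/4


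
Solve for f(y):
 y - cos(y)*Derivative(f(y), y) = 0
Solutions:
 f(y) = C1 + Integral(y/cos(y), y)


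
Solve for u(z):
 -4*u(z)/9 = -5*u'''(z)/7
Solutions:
 u(z) = C3*exp(2100^(1/3)*z/15) + (C1*sin(3^(5/6)*700^(1/3)*z/30) + C2*cos(3^(5/6)*700^(1/3)*z/30))*exp(-2100^(1/3)*z/30)


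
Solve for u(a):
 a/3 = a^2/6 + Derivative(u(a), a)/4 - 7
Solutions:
 u(a) = C1 - 2*a^3/9 + 2*a^2/3 + 28*a


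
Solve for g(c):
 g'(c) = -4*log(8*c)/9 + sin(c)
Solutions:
 g(c) = C1 - 4*c*log(c)/9 - 4*c*log(2)/3 + 4*c/9 - cos(c)


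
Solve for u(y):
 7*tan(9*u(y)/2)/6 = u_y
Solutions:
 u(y) = -2*asin(C1*exp(21*y/4))/9 + 2*pi/9
 u(y) = 2*asin(C1*exp(21*y/4))/9


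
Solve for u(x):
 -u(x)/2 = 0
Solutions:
 u(x) = 0


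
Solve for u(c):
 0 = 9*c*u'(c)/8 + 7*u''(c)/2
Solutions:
 u(c) = C1 + C2*erf(3*sqrt(14)*c/28)


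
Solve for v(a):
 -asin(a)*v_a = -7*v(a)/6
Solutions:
 v(a) = C1*exp(7*Integral(1/asin(a), a)/6)


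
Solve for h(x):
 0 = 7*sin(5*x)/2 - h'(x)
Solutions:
 h(x) = C1 - 7*cos(5*x)/10


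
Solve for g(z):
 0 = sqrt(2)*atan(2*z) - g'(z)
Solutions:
 g(z) = C1 + sqrt(2)*(z*atan(2*z) - log(4*z^2 + 1)/4)


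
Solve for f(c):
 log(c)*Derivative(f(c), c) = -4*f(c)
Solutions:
 f(c) = C1*exp(-4*li(c))


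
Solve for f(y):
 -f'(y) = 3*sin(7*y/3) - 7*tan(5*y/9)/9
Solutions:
 f(y) = C1 - 7*log(cos(5*y/9))/5 + 9*cos(7*y/3)/7


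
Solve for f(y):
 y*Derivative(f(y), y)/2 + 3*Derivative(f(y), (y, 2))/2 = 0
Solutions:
 f(y) = C1 + C2*erf(sqrt(6)*y/6)


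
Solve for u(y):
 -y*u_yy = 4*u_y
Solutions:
 u(y) = C1 + C2/y^3


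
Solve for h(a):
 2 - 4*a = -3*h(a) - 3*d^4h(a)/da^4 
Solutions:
 h(a) = 4*a/3 + (C1*sin(sqrt(2)*a/2) + C2*cos(sqrt(2)*a/2))*exp(-sqrt(2)*a/2) + (C3*sin(sqrt(2)*a/2) + C4*cos(sqrt(2)*a/2))*exp(sqrt(2)*a/2) - 2/3


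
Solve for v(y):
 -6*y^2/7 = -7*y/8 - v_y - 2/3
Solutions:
 v(y) = C1 + 2*y^3/7 - 7*y^2/16 - 2*y/3


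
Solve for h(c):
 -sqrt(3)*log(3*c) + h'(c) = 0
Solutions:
 h(c) = C1 + sqrt(3)*c*log(c) - sqrt(3)*c + sqrt(3)*c*log(3)


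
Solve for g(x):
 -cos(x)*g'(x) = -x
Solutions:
 g(x) = C1 + Integral(x/cos(x), x)


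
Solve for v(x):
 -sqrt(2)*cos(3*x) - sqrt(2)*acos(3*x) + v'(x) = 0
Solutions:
 v(x) = C1 + sqrt(2)*(x*acos(3*x) - sqrt(1 - 9*x^2)/3) + sqrt(2)*sin(3*x)/3


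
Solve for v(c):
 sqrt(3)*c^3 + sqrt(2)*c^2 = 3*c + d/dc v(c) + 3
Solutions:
 v(c) = C1 + sqrt(3)*c^4/4 + sqrt(2)*c^3/3 - 3*c^2/2 - 3*c


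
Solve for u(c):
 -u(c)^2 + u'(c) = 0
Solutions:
 u(c) = -1/(C1 + c)


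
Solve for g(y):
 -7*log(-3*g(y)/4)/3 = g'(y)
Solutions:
 3*Integral(1/(log(-_y) - 2*log(2) + log(3)), (_y, g(y)))/7 = C1 - y


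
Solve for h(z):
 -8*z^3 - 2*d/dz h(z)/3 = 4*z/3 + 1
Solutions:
 h(z) = C1 - 3*z^4 - z^2 - 3*z/2


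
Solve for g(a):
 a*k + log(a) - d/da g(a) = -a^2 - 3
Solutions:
 g(a) = C1 + a^3/3 + a^2*k/2 + a*log(a) + 2*a


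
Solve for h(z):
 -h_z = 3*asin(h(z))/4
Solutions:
 Integral(1/asin(_y), (_y, h(z))) = C1 - 3*z/4


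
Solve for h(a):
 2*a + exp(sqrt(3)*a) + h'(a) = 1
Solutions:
 h(a) = C1 - a^2 + a - sqrt(3)*exp(sqrt(3)*a)/3


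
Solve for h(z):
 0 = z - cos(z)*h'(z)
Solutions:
 h(z) = C1 + Integral(z/cos(z), z)


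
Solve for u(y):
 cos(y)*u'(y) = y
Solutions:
 u(y) = C1 + Integral(y/cos(y), y)


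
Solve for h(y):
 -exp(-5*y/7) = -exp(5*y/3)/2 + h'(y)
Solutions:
 h(y) = C1 + 3*exp(5*y/3)/10 + 7*exp(-5*y/7)/5
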